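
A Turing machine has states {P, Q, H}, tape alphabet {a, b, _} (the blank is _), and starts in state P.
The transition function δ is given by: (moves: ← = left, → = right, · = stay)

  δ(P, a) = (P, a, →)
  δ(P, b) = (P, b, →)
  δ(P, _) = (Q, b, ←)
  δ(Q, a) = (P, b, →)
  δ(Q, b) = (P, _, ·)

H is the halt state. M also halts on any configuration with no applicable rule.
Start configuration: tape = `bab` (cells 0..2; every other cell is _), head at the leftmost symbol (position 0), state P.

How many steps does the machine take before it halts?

P | _[b]ab__   read b → write b, move →, go to P
P | _b[a]b__   read a → write a, move →, go to P
P | _ba[b]__   read b → write b, move →, go to P
P | _bab[_]_   read _ → write b, move ←, go to Q
Q | _ba[b]b_   read b → write _, move ·, go to P
P | _ba[_]b_   read _ → write b, move ←, go to Q
Q | _b[a]bb_   read a → write b, move →, go to P
P | _bb[b]b_   read b → write b, move →, go to P
P | _bbb[b]_   read b → write b, move →, go to P
P | _bbbb[_]   read _ → write b, move ←, go to Q
Q | _bbb[b]b   read b → write _, move ·, go to P
P | _bbb[_]b   read _ → write b, move ←, go to Q
Q | _bb[b]bb   read b → write _, move ·, go to P
P | _bb[_]bb   read _ → write b, move ←, go to Q
Q | _b[b]bbb   read b → write _, move ·, go to P
P | _b[_]bbb   read _ → write b, move ←, go to Q
Q | _[b]bbbb   read b → write _, move ·, go to P
P | _[_]bbbb   read _ → write b, move ←, go to Q
Q | [_]bbbbb
M halts after 18 transitions.

18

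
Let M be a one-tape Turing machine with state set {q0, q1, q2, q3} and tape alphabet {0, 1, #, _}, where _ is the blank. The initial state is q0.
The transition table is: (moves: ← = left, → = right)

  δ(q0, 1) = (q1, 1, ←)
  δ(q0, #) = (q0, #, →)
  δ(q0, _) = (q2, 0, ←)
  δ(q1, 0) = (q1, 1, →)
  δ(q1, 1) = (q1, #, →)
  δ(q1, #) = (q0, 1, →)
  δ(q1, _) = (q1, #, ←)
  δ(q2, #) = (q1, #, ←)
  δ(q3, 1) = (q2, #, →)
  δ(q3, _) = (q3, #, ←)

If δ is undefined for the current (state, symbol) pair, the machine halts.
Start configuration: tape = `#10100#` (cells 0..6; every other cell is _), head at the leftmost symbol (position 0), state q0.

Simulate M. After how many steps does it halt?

12

state=q0 head=0 tape=[#]10100#_   (q0,#)→(q0,#,→)
state=q0 head=1 tape=#[1]0100#_   (q0,1)→(q1,1,←)
state=q1 head=0 tape=[#]10100#_   (q1,#)→(q0,1,→)
state=q0 head=1 tape=1[1]0100#_   (q0,1)→(q1,1,←)
state=q1 head=0 tape=[1]10100#_   (q1,1)→(q1,#,→)
state=q1 head=1 tape=#[1]0100#_   (q1,1)→(q1,#,→)
state=q1 head=2 tape=##[0]100#_   (q1,0)→(q1,1,→)
state=q1 head=3 tape=##1[1]00#_   (q1,1)→(q1,#,→)
state=q1 head=4 tape=##1#[0]0#_   (q1,0)→(q1,1,→)
state=q1 head=5 tape=##1#1[0]#_   (q1,0)→(q1,1,→)
state=q1 head=6 tape=##1#11[#]_   (q1,#)→(q0,1,→)
state=q0 head=7 tape=##1#111[_]   (q0,_)→(q2,0,←)
state=q2 head=6 tape=##1#11[1]0
M halts after 12 transitions.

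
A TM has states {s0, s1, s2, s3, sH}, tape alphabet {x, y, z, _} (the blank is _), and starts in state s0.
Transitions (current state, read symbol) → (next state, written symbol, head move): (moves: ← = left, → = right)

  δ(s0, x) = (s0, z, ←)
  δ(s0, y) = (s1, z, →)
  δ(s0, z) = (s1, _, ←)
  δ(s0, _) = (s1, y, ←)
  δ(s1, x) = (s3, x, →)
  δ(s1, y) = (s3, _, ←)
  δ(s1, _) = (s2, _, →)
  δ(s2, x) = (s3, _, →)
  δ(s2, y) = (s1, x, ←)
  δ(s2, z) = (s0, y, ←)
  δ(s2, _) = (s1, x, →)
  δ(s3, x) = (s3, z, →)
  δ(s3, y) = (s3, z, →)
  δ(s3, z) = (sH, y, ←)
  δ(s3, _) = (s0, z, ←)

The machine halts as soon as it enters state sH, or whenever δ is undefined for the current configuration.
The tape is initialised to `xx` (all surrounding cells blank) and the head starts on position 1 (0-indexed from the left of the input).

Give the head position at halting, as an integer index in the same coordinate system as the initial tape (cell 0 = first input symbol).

-1

s0 | __x[x]   read x → write z, move ←, go to s0
s0 | __[x]z   read x → write z, move ←, go to s0
s0 | _[_]zz   read _ → write y, move ←, go to s1
s1 | [_]yzz   read _ → write _, move →, go to s2
s2 | _[y]zz   read y → write x, move ←, go to s1
s1 | [_]xzz   read _ → write _, move →, go to s2
s2 | _[x]zz   read x → write _, move →, go to s3
s3 | __[z]z   read z → write y, move ←, go to sH
sH | _[_]yz
At halt the head is at cell -1.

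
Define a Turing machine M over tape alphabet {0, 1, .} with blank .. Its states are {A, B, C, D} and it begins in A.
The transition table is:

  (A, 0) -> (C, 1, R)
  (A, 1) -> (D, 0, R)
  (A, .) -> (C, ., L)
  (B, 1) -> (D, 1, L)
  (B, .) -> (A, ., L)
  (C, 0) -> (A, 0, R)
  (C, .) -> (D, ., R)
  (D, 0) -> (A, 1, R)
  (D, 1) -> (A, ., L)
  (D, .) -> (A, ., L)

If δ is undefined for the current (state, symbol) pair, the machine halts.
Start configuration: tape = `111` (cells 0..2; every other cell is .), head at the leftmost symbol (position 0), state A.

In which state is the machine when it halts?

C

A | [1]11   read 1 → write 0, move R, go to D
D | 0[1]1   read 1 → write ., move L, go to A
A | [0].1   read 0 → write 1, move R, go to C
C | 1[.]1   read . → write ., move R, go to D
D | 1.[1]   read 1 → write ., move L, go to A
A | 1[.].   read . → write ., move L, go to C
C | [1]..
No transition is defined for (C, 1); M halts in state C.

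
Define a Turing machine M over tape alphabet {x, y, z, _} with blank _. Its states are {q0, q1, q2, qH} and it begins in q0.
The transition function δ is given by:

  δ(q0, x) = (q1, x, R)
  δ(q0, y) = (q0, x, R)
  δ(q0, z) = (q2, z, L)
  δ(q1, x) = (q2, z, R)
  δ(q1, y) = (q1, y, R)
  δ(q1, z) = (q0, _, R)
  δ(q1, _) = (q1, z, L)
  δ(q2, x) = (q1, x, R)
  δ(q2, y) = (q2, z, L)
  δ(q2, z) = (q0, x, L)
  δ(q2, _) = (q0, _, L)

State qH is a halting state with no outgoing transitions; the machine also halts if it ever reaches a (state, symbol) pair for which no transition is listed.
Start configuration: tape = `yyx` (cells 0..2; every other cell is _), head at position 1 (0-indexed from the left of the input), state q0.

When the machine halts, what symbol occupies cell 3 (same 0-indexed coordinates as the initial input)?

z

state=q0 head=1 tape=__y[y]x__   (q0,y)→(q0,x,R)
state=q0 head=2 tape=__yx[x]__   (q0,x)→(q1,x,R)
state=q1 head=3 tape=__yxx[_]_   (q1,_)→(q1,z,L)
state=q1 head=2 tape=__yx[x]z_   (q1,x)→(q2,z,R)
state=q2 head=3 tape=__yxz[z]_   (q2,z)→(q0,x,L)
state=q0 head=2 tape=__yx[z]x_   (q0,z)→(q2,z,L)
state=q2 head=1 tape=__y[x]zx_   (q2,x)→(q1,x,R)
state=q1 head=2 tape=__yx[z]x_   (q1,z)→(q0,_,R)
state=q0 head=3 tape=__yx_[x]_   (q0,x)→(q1,x,R)
state=q1 head=4 tape=__yx_x[_]   (q1,_)→(q1,z,L)
state=q1 head=3 tape=__yx_[x]z   (q1,x)→(q2,z,R)
state=q2 head=4 tape=__yx_z[z]   (q2,z)→(q0,x,L)
state=q0 head=3 tape=__yx_[z]x   (q0,z)→(q2,z,L)
state=q2 head=2 tape=__yx[_]zx   (q2,_)→(q0,_,L)
state=q0 head=1 tape=__y[x]_zx   (q0,x)→(q1,x,R)
state=q1 head=2 tape=__yx[_]zx   (q1,_)→(q1,z,L)
state=q1 head=1 tape=__y[x]zzx   (q1,x)→(q2,z,R)
state=q2 head=2 tape=__yz[z]zx   (q2,z)→(q0,x,L)
state=q0 head=1 tape=__y[z]xzx   (q0,z)→(q2,z,L)
state=q2 head=0 tape=__[y]zxzx   (q2,y)→(q2,z,L)
state=q2 head=-1 tape=_[_]zzxzx   (q2,_)→(q0,_,L)
state=q0 head=-2 tape=[_]_zzxzx
Cell 3 holds z when M halts.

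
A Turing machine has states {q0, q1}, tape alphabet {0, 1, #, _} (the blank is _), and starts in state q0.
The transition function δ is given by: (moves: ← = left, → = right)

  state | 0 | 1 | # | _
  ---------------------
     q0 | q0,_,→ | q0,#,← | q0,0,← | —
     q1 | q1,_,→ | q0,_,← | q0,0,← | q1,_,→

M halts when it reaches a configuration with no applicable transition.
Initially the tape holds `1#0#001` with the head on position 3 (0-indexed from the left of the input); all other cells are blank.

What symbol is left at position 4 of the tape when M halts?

_

q0 | 1#0[#]001   read # → write 0, move ←, go to q0
q0 | 1#[0]0001   read 0 → write _, move →, go to q0
q0 | 1#_[0]001   read 0 → write _, move →, go to q0
q0 | 1#__[0]01   read 0 → write _, move →, go to q0
q0 | 1#___[0]1   read 0 → write _, move →, go to q0
q0 | 1#____[1]   read 1 → write #, move ←, go to q0
q0 | 1#___[_]#
Cell 4 holds _ when M halts.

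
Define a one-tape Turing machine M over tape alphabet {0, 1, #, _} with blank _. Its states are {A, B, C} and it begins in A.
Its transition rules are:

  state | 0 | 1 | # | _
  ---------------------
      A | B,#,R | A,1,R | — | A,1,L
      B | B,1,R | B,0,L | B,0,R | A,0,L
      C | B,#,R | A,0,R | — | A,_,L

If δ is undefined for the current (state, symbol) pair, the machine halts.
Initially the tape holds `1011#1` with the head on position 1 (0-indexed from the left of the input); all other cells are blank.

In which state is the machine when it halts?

A | 1[0]11#1__   read 0 → write #, move R, go to B
B | 1#[1]1#1__   read 1 → write 0, move L, go to B
B | 1[#]01#1__   read # → write 0, move R, go to B
B | 10[0]1#1__   read 0 → write 1, move R, go to B
B | 101[1]#1__   read 1 → write 0, move L, go to B
B | 10[1]0#1__   read 1 → write 0, move L, go to B
B | 1[0]00#1__   read 0 → write 1, move R, go to B
B | 11[0]0#1__   read 0 → write 1, move R, go to B
B | 111[0]#1__   read 0 → write 1, move R, go to B
B | 1111[#]1__   read # → write 0, move R, go to B
B | 11110[1]__   read 1 → write 0, move L, go to B
B | 1111[0]0__   read 0 → write 1, move R, go to B
B | 11111[0]__   read 0 → write 1, move R, go to B
B | 111111[_]_   read _ → write 0, move L, go to A
A | 11111[1]0_   read 1 → write 1, move R, go to A
A | 111111[0]_   read 0 → write #, move R, go to B
B | 111111#[_]   read _ → write 0, move L, go to A
A | 111111[#]0
No transition is defined for (A, #); M halts in state A.

A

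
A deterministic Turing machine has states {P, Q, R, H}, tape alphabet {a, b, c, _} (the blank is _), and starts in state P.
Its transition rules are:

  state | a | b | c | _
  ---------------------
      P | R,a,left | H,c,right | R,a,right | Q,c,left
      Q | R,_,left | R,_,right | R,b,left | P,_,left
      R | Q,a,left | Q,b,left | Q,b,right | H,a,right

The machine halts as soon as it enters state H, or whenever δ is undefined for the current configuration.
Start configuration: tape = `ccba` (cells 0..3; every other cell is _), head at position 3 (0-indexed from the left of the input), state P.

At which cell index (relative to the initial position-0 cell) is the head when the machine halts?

1

P | ccb[a]   read a → write a, move left, go to R
R | cc[b]a   read b → write b, move left, go to Q
Q | c[c]ba   read c → write b, move left, go to R
R | [c]bba   read c → write b, move right, go to Q
Q | b[b]ba   read b → write _, move right, go to R
R | b_[b]a   read b → write b, move left, go to Q
Q | b[_]ba   read _ → write _, move left, go to P
P | [b]_ba   read b → write c, move right, go to H
H | c[_]ba
At halt the head is at cell 1.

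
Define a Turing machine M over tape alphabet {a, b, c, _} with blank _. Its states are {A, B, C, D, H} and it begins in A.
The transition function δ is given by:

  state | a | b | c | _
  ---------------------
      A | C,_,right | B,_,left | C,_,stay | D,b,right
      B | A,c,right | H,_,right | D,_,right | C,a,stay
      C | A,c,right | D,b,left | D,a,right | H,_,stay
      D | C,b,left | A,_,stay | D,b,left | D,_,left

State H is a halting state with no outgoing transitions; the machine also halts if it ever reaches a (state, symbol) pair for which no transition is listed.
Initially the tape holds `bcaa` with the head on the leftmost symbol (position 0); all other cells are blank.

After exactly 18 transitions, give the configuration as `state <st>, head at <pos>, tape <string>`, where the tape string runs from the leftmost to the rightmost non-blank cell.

A | _[b]caa   read b → write _, move left, go to B
B | [_]_caa   read _ → write a, move stay, go to C
C | [a]_caa   read a → write c, move right, go to A
A | c[_]caa   read _ → write b, move right, go to D
D | cb[c]aa   read c → write b, move left, go to D
D | c[b]baa   read b → write _, move stay, go to A
A | c[_]baa   read _ → write b, move right, go to D
D | cb[b]aa   read b → write _, move stay, go to A
A | cb[_]aa   read _ → write b, move right, go to D
D | cbb[a]a   read a → write b, move left, go to C
C | cb[b]ba   read b → write b, move left, go to D
D | c[b]bba   read b → write _, move stay, go to A
A | c[_]bba   read _ → write b, move right, go to D
D | cb[b]ba   read b → write _, move stay, go to A
A | cb[_]ba   read _ → write b, move right, go to D
D | cbb[b]a   read b → write _, move stay, go to A
A | cbb[_]a   read _ → write b, move right, go to D
D | cbbb[a]   read a → write b, move left, go to C
C | cbb[b]b
After 18 steps: state C, head at 2, tape cbbbb.

state C, head at 2, tape cbbbb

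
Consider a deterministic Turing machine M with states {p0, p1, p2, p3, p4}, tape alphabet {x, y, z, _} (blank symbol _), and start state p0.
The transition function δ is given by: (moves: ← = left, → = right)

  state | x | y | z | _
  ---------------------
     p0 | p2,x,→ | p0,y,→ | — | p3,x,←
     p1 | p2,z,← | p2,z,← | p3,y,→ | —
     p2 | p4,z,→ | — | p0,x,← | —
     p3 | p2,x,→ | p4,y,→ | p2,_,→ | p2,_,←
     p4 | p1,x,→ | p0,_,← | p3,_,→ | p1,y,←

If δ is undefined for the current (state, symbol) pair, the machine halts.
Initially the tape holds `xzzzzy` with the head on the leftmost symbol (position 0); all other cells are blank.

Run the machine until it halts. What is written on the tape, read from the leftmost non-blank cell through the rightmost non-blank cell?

xyyz_zy

state=p0 head=0 tape=[x]zzzzy_   (p0,x)→(p2,x,→)
state=p2 head=1 tape=x[z]zzzy_   (p2,z)→(p0,x,←)
state=p0 head=0 tape=[x]xzzzy_   (p0,x)→(p2,x,→)
state=p2 head=1 tape=x[x]zzzy_   (p2,x)→(p4,z,→)
state=p4 head=2 tape=xz[z]zzy_   (p4,z)→(p3,_,→)
state=p3 head=3 tape=xz_[z]zy_   (p3,z)→(p2,_,→)
state=p2 head=4 tape=xz__[z]y_   (p2,z)→(p0,x,←)
state=p0 head=3 tape=xz_[_]xy_   (p0,_)→(p3,x,←)
state=p3 head=2 tape=xz[_]xxy_   (p3,_)→(p2,_,←)
state=p2 head=1 tape=x[z]_xxy_   (p2,z)→(p0,x,←)
state=p0 head=0 tape=[x]x_xxy_   (p0,x)→(p2,x,→)
state=p2 head=1 tape=x[x]_xxy_   (p2,x)→(p4,z,→)
state=p4 head=2 tape=xz[_]xxy_   (p4,_)→(p1,y,←)
state=p1 head=1 tape=x[z]yxxy_   (p1,z)→(p3,y,→)
state=p3 head=2 tape=xy[y]xxy_   (p3,y)→(p4,y,→)
state=p4 head=3 tape=xyy[x]xy_   (p4,x)→(p1,x,→)
state=p1 head=4 tape=xyyx[x]y_   (p1,x)→(p2,z,←)
state=p2 head=3 tape=xyy[x]zy_   (p2,x)→(p4,z,→)
state=p4 head=4 tape=xyyz[z]y_   (p4,z)→(p3,_,→)
state=p3 head=5 tape=xyyz_[y]_   (p3,y)→(p4,y,→)
state=p4 head=6 tape=xyyz_y[_]   (p4,_)→(p1,y,←)
state=p1 head=5 tape=xyyz_[y]y   (p1,y)→(p2,z,←)
state=p2 head=4 tape=xyyz[_]zy
The non-blank tape span at halt is xyyz_zy.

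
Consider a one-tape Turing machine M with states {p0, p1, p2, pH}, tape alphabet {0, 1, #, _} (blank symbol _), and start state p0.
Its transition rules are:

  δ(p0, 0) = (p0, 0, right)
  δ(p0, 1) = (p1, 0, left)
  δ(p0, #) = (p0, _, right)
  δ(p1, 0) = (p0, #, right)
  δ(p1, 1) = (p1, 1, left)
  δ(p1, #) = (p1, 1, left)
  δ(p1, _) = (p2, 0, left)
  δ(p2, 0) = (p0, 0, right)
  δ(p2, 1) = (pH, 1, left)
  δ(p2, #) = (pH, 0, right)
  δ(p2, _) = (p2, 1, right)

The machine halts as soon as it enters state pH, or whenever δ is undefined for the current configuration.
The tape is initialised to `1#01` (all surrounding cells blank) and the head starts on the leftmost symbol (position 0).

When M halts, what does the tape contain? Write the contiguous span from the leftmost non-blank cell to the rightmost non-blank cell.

100_#0

p0 | __[1]#01_   read 1 → write 0, move left, go to p1
p1 | _[_]0#01_   read _ → write 0, move left, go to p2
p2 | [_]00#01_   read _ → write 1, move right, go to p2
p2 | 1[0]0#01_   read 0 → write 0, move right, go to p0
p0 | 10[0]#01_   read 0 → write 0, move right, go to p0
p0 | 100[#]01_   read # → write _, move right, go to p0
p0 | 100_[0]1_   read 0 → write 0, move right, go to p0
p0 | 100_0[1]_   read 1 → write 0, move left, go to p1
p1 | 100_[0]0_   read 0 → write #, move right, go to p0
p0 | 100_#[0]_   read 0 → write 0, move right, go to p0
p0 | 100_#0[_]
The non-blank tape span at halt is 100_#0.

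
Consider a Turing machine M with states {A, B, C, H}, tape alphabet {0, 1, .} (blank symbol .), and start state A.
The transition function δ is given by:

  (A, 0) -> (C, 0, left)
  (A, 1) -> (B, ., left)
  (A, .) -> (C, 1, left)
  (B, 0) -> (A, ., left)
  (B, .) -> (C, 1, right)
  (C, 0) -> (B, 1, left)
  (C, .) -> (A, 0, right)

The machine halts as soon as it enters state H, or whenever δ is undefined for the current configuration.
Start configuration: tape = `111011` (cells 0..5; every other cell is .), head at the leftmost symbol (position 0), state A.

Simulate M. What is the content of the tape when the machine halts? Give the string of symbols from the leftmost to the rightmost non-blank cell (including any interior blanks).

A | ..[1]11011   read 1 → write ., move left, go to B
B | .[.].11011   read . → write 1, move right, go to C
C | .1[.]11011   read . → write 0, move right, go to A
A | .10[1]1011   read 1 → write ., move left, go to B
B | .1[0].1011   read 0 → write ., move left, go to A
A | .[1]..1011   read 1 → write ., move left, go to B
B | [.]...1011   read . → write 1, move right, go to C
C | 1[.]..1011   read . → write 0, move right, go to A
A | 10[.].1011   read . → write 1, move left, go to C
C | 1[0]1.1011   read 0 → write 1, move left, go to B
B | [1]11.1011
The non-blank tape span at halt is 111.1011.

111.1011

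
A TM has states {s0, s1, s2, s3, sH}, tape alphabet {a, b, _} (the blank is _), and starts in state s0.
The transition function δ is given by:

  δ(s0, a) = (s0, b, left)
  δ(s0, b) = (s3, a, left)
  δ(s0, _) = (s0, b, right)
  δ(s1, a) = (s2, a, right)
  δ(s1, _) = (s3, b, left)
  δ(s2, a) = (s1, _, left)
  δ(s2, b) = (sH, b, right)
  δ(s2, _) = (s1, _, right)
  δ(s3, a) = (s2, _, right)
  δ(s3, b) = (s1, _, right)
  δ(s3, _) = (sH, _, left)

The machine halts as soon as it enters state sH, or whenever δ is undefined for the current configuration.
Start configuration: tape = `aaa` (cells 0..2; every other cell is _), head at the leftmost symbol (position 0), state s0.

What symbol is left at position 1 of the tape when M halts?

_

s0 | _[a]aa__   read a → write b, move left, go to s0
s0 | [_]baa__   read _ → write b, move right, go to s0
s0 | b[b]aa__   read b → write a, move left, go to s3
s3 | [b]aaa__   read b → write _, move right, go to s1
s1 | _[a]aa__   read a → write a, move right, go to s2
s2 | _a[a]a__   read a → write _, move left, go to s1
s1 | _[a]_a__   read a → write a, move right, go to s2
s2 | _a[_]a__   read _ → write _, move right, go to s1
s1 | _a_[a]__   read a → write a, move right, go to s2
s2 | _a_a[_]_   read _ → write _, move right, go to s1
s1 | _a_a_[_]   read _ → write b, move left, go to s3
s3 | _a_a[_]b   read _ → write _, move left, go to sH
sH | _a_[a]_b
Cell 1 holds _ when M halts.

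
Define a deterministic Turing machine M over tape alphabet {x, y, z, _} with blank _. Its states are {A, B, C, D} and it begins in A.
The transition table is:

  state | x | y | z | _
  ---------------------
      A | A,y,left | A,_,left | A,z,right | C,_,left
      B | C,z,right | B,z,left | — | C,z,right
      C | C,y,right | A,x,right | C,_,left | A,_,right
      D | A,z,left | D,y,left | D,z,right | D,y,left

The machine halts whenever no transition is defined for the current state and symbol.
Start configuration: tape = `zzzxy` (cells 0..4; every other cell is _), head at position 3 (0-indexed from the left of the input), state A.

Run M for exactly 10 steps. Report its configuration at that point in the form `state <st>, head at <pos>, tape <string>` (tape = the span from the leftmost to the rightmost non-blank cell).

state=A head=3 tape=_zzz[x]y   (A,x)→(A,y,left)
state=A head=2 tape=_zz[z]yy   (A,z)→(A,z,right)
state=A head=3 tape=_zzz[y]y   (A,y)→(A,_,left)
state=A head=2 tape=_zz[z]_y   (A,z)→(A,z,right)
state=A head=3 tape=_zzz[_]y   (A,_)→(C,_,left)
state=C head=2 tape=_zz[z]_y   (C,z)→(C,_,left)
state=C head=1 tape=_z[z]__y   (C,z)→(C,_,left)
state=C head=0 tape=_[z]___y   (C,z)→(C,_,left)
state=C head=-1 tape=[_]____y   (C,_)→(A,_,right)
state=A head=0 tape=_[_]___y   (A,_)→(C,_,left)
state=C head=-1 tape=[_]____y
After 10 steps: state C, head at -1, tape y.

state C, head at -1, tape y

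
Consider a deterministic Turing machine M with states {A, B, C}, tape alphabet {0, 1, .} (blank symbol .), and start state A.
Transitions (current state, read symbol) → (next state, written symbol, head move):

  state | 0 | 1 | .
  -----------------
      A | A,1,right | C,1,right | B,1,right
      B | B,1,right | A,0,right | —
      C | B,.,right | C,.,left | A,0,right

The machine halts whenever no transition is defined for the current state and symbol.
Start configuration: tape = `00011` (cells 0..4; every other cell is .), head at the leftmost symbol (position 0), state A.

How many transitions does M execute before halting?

11

state=A head=0 tape=.[0]0011   (A,0)→(A,1,right)
state=A head=1 tape=.1[0]011   (A,0)→(A,1,right)
state=A head=2 tape=.11[0]11   (A,0)→(A,1,right)
state=A head=3 tape=.111[1]1   (A,1)→(C,1,right)
state=C head=4 tape=.1111[1]   (C,1)→(C,.,left)
state=C head=3 tape=.111[1].   (C,1)→(C,.,left)
state=C head=2 tape=.11[1]..   (C,1)→(C,.,left)
state=C head=1 tape=.1[1]...   (C,1)→(C,.,left)
state=C head=0 tape=.[1]....   (C,1)→(C,.,left)
state=C head=-1 tape=[.].....   (C,.)→(A,0,right)
state=A head=0 tape=0[.]....   (A,.)→(B,1,right)
state=B head=1 tape=01[.]...
M halts after 11 transitions.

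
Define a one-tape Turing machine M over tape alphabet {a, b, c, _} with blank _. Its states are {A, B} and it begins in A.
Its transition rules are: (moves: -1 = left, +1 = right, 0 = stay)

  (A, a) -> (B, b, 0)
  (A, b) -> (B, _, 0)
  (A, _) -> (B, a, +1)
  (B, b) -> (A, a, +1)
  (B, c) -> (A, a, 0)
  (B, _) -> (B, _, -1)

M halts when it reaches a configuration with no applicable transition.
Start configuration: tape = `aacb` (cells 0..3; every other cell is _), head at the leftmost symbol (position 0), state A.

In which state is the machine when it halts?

A

state=A head=0 tape=[a]acb   (A,a)→(B,b,0)
state=B head=0 tape=[b]acb   (B,b)→(A,a,+1)
state=A head=1 tape=a[a]cb   (A,a)→(B,b,0)
state=B head=1 tape=a[b]cb   (B,b)→(A,a,+1)
state=A head=2 tape=aa[c]b
No transition is defined for (A, c); M halts in state A.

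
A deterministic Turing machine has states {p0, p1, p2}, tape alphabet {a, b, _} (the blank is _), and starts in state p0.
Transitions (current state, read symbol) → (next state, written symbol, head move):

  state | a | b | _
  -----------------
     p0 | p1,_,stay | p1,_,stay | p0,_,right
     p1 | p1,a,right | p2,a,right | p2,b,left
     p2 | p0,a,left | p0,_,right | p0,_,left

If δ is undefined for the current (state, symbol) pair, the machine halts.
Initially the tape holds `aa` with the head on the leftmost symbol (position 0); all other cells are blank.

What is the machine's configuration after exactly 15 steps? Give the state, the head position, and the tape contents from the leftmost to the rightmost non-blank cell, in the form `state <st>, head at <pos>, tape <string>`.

state=p0 head=0 tape=__[a]a   (p0,a)→(p1,_,stay)
state=p1 head=0 tape=__[_]a   (p1,_)→(p2,b,left)
state=p2 head=-1 tape=_[_]ba   (p2,_)→(p0,_,left)
state=p0 head=-2 tape=[_]_ba   (p0,_)→(p0,_,right)
state=p0 head=-1 tape=_[_]ba   (p0,_)→(p0,_,right)
state=p0 head=0 tape=__[b]a   (p0,b)→(p1,_,stay)
state=p1 head=0 tape=__[_]a   (p1,_)→(p2,b,left)
state=p2 head=-1 tape=_[_]ba   (p2,_)→(p0,_,left)
state=p0 head=-2 tape=[_]_ba   (p0,_)→(p0,_,right)
state=p0 head=-1 tape=_[_]ba   (p0,_)→(p0,_,right)
state=p0 head=0 tape=__[b]a   (p0,b)→(p1,_,stay)
state=p1 head=0 tape=__[_]a   (p1,_)→(p2,b,left)
state=p2 head=-1 tape=_[_]ba   (p2,_)→(p0,_,left)
state=p0 head=-2 tape=[_]_ba   (p0,_)→(p0,_,right)
state=p0 head=-1 tape=_[_]ba   (p0,_)→(p0,_,right)
state=p0 head=0 tape=__[b]a
After 15 steps: state p0, head at 0, tape ba.

state p0, head at 0, tape ba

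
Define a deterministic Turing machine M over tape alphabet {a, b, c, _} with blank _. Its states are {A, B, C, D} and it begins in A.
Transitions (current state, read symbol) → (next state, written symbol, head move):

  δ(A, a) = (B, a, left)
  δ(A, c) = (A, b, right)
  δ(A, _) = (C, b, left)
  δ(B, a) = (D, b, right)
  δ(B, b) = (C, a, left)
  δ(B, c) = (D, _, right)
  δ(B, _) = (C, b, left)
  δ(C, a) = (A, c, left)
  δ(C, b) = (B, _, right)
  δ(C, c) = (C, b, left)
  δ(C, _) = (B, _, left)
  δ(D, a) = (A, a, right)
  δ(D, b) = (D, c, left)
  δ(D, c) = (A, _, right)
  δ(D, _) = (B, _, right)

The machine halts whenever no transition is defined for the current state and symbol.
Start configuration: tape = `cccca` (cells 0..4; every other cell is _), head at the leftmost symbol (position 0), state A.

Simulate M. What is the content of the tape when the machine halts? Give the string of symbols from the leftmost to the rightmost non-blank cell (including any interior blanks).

state=A head=0 tape=[c]ccca_   (A,c)→(A,b,right)
state=A head=1 tape=b[c]cca_   (A,c)→(A,b,right)
state=A head=2 tape=bb[c]ca_   (A,c)→(A,b,right)
state=A head=3 tape=bbb[c]a_   (A,c)→(A,b,right)
state=A head=4 tape=bbbb[a]_   (A,a)→(B,a,left)
state=B head=3 tape=bbb[b]a_   (B,b)→(C,a,left)
state=C head=2 tape=bb[b]aa_   (C,b)→(B,_,right)
state=B head=3 tape=bb_[a]a_   (B,a)→(D,b,right)
state=D head=4 tape=bb_b[a]_   (D,a)→(A,a,right)
state=A head=5 tape=bb_ba[_]   (A,_)→(C,b,left)
state=C head=4 tape=bb_b[a]b   (C,a)→(A,c,left)
state=A head=3 tape=bb_[b]cb
The non-blank tape span at halt is bb_bcb.

bb_bcb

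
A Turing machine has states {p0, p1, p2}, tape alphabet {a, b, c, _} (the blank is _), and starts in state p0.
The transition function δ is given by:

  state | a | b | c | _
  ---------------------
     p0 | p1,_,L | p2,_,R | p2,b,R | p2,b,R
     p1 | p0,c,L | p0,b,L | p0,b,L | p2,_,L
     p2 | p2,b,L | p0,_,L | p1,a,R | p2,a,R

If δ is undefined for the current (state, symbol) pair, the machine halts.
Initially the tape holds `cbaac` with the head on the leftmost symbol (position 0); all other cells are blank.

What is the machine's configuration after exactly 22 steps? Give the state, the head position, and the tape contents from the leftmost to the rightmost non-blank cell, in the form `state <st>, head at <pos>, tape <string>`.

p0 | ___[c]baac   read c → write b, move R, go to p2
p2 | ___b[b]aac   read b → write _, move L, go to p0
p0 | ___[b]_aac   read b → write _, move R, go to p2
p2 | ____[_]aac   read _ → write a, move R, go to p2
p2 | ____a[a]ac   read a → write b, move L, go to p2
p2 | ____[a]bac   read a → write b, move L, go to p2
p2 | ___[_]bbac   read _ → write a, move R, go to p2
p2 | ___a[b]bac   read b → write _, move L, go to p0
p0 | ___[a]_bac   read a → write _, move L, go to p1
p1 | __[_]__bac   read _ → write _, move L, go to p2
p2 | _[_]___bac   read _ → write a, move R, go to p2
p2 | _a[_]__bac   read _ → write a, move R, go to p2
p2 | _aa[_]_bac   read _ → write a, move R, go to p2
p2 | _aaa[_]bac   read _ → write a, move R, go to p2
p2 | _aaaa[b]ac   read b → write _, move L, go to p0
p0 | _aaa[a]_ac   read a → write _, move L, go to p1
p1 | _aa[a]__ac   read a → write c, move L, go to p0
p0 | _a[a]c__ac   read a → write _, move L, go to p1
p1 | _[a]_c__ac   read a → write c, move L, go to p0
p0 | [_]c_c__ac   read _ → write b, move R, go to p2
p2 | b[c]_c__ac   read c → write a, move R, go to p1
p1 | ba[_]c__ac   read _ → write _, move L, go to p2
p2 | b[a]_c__ac
After 22 steps: state p2, head at -2, tape ba_c__ac.

state p2, head at -2, tape ba_c__ac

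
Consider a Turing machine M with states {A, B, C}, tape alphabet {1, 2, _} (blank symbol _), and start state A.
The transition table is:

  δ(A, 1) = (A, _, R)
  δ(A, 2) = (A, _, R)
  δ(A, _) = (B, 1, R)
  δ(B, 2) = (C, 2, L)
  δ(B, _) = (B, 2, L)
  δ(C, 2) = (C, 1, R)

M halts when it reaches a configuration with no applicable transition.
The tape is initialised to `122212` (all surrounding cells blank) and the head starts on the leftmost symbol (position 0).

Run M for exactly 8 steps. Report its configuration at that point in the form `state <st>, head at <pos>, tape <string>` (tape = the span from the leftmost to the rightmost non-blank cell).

state=A head=0 tape=[1]22212__   (A,1)→(A,_,R)
state=A head=1 tape=_[2]2212__   (A,2)→(A,_,R)
state=A head=2 tape=__[2]212__   (A,2)→(A,_,R)
state=A head=3 tape=___[2]12__   (A,2)→(A,_,R)
state=A head=4 tape=____[1]2__   (A,1)→(A,_,R)
state=A head=5 tape=_____[2]__   (A,2)→(A,_,R)
state=A head=6 tape=______[_]_   (A,_)→(B,1,R)
state=B head=7 tape=______1[_]   (B,_)→(B,2,L)
state=B head=6 tape=______[1]2
After 8 steps: state B, head at 6, tape 12.

state B, head at 6, tape 12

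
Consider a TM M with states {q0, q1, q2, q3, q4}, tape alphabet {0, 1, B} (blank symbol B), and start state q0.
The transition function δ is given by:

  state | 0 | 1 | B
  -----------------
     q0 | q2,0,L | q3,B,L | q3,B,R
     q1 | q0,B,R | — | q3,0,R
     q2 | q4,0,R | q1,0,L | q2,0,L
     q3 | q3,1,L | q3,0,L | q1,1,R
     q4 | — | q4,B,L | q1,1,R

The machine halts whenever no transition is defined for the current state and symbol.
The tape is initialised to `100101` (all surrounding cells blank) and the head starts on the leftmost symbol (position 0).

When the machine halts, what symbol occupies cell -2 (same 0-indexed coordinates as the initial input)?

q0 | BBBBB[1]00101   read 1 → write B, move L, go to q3
q3 | BBBB[B]B00101   read B → write 1, move R, go to q1
q1 | BBBB1[B]00101   read B → write 0, move R, go to q3
q3 | BBBB10[0]0101   read 0 → write 1, move L, go to q3
q3 | BBBB1[0]10101   read 0 → write 1, move L, go to q3
q3 | BBBB[1]110101   read 1 → write 0, move L, go to q3
q3 | BBB[B]0110101   read B → write 1, move R, go to q1
q1 | BBB1[0]110101   read 0 → write B, move R, go to q0
q0 | BBB1B[1]10101   read 1 → write B, move L, go to q3
q3 | BBB1[B]B10101   read B → write 1, move R, go to q1
q1 | BBB11[B]10101   read B → write 0, move R, go to q3
q3 | BBB110[1]0101   read 1 → write 0, move L, go to q3
q3 | BBB11[0]00101   read 0 → write 1, move L, go to q3
q3 | BBB1[1]100101   read 1 → write 0, move L, go to q3
q3 | BBB[1]0100101   read 1 → write 0, move L, go to q3
q3 | BB[B]00100101   read B → write 1, move R, go to q1
q1 | BB1[0]0100101   read 0 → write B, move R, go to q0
q0 | BB1B[0]100101   read 0 → write 0, move L, go to q2
q2 | BB1[B]0100101   read B → write 0, move L, go to q2
q2 | BB[1]00100101   read 1 → write 0, move L, go to q1
q1 | B[B]000100101   read B → write 0, move R, go to q3
q3 | B0[0]00100101   read 0 → write 1, move L, go to q3
q3 | B[0]100100101   read 0 → write 1, move L, go to q3
q3 | [B]1100100101   read B → write 1, move R, go to q1
q1 | 1[1]100100101
Cell -2 holds 0 when M halts.

0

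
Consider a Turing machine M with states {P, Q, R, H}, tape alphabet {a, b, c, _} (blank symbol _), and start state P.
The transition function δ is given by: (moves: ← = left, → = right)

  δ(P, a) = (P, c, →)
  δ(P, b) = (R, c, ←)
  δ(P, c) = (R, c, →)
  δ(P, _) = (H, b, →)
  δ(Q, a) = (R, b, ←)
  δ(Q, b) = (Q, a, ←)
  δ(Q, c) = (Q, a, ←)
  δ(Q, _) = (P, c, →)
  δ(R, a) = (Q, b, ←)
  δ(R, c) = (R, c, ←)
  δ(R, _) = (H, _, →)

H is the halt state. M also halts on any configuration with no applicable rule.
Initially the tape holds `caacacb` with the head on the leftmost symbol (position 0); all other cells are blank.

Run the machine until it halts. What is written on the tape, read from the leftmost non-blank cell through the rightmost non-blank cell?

cccacacb

state=P head=0 tape=__[c]aacacb   (P,c)→(R,c,→)
state=R head=1 tape=__c[a]acacb   (R,a)→(Q,b,←)
state=Q head=0 tape=__[c]bacacb   (Q,c)→(Q,a,←)
state=Q head=-1 tape=_[_]abacacb   (Q,_)→(P,c,→)
state=P head=0 tape=_c[a]bacacb   (P,a)→(P,c,→)
state=P head=1 tape=_cc[b]acacb   (P,b)→(R,c,←)
state=R head=0 tape=_c[c]cacacb   (R,c)→(R,c,←)
state=R head=-1 tape=_[c]ccacacb   (R,c)→(R,c,←)
state=R head=-2 tape=[_]cccacacb   (R,_)→(H,_,→)
state=H head=-1 tape=_[c]ccacacb
The non-blank tape span at halt is cccacacb.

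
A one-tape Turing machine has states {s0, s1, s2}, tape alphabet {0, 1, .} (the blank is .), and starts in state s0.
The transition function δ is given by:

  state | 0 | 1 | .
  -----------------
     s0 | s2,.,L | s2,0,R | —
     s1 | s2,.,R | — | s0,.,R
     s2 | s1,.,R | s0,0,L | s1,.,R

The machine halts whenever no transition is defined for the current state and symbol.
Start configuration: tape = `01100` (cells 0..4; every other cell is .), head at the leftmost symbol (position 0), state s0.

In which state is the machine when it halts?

state=s0 head=0 tape=.[0]1100.   (s0,0)→(s2,.,L)
state=s2 head=-1 tape=[.].1100.   (s2,.)→(s1,.,R)
state=s1 head=0 tape=.[.]1100.   (s1,.)→(s0,.,R)
state=s0 head=1 tape=..[1]100.   (s0,1)→(s2,0,R)
state=s2 head=2 tape=..0[1]00.   (s2,1)→(s0,0,L)
state=s0 head=1 tape=..[0]000.   (s0,0)→(s2,.,L)
state=s2 head=0 tape=.[.].000.   (s2,.)→(s1,.,R)
state=s1 head=1 tape=..[.]000.   (s1,.)→(s0,.,R)
state=s0 head=2 tape=...[0]00.   (s0,0)→(s2,.,L)
state=s2 head=1 tape=..[.].00.   (s2,.)→(s1,.,R)
state=s1 head=2 tape=...[.]00.   (s1,.)→(s0,.,R)
state=s0 head=3 tape=....[0]0.   (s0,0)→(s2,.,L)
state=s2 head=2 tape=...[.].0.   (s2,.)→(s1,.,R)
state=s1 head=3 tape=....[.]0.   (s1,.)→(s0,.,R)
state=s0 head=4 tape=.....[0].   (s0,0)→(s2,.,L)
state=s2 head=3 tape=....[.]..   (s2,.)→(s1,.,R)
state=s1 head=4 tape=.....[.].   (s1,.)→(s0,.,R)
state=s0 head=5 tape=......[.]
No transition is defined for (s0, .); M halts in state s0.

s0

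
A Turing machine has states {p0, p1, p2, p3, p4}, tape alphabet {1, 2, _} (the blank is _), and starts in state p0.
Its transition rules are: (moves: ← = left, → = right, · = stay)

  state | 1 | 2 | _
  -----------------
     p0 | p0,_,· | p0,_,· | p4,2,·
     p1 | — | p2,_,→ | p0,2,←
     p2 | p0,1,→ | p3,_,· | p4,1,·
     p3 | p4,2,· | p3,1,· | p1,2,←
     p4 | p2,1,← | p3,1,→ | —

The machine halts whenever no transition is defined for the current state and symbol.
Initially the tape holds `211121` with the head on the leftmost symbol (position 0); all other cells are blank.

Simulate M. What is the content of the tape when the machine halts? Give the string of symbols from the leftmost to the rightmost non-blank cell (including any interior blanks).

p0 | [2]11121_   read 2 → write _, move ·, go to p0
p0 | [_]11121_   read _ → write 2, move ·, go to p4
p4 | [2]11121_   read 2 → write 1, move →, go to p3
p3 | 1[1]1121_   read 1 → write 2, move ·, go to p4
p4 | 1[2]1121_   read 2 → write 1, move →, go to p3
p3 | 11[1]121_   read 1 → write 2, move ·, go to p4
p4 | 11[2]121_   read 2 → write 1, move →, go to p3
p3 | 111[1]21_   read 1 → write 2, move ·, go to p4
p4 | 111[2]21_   read 2 → write 1, move →, go to p3
p3 | 1111[2]1_   read 2 → write 1, move ·, go to p3
p3 | 1111[1]1_   read 1 → write 2, move ·, go to p4
p4 | 1111[2]1_   read 2 → write 1, move →, go to p3
p3 | 11111[1]_   read 1 → write 2, move ·, go to p4
p4 | 11111[2]_   read 2 → write 1, move →, go to p3
p3 | 111111[_]   read _ → write 2, move ←, go to p1
p1 | 11111[1]2
The non-blank tape span at halt is 1111112.

1111112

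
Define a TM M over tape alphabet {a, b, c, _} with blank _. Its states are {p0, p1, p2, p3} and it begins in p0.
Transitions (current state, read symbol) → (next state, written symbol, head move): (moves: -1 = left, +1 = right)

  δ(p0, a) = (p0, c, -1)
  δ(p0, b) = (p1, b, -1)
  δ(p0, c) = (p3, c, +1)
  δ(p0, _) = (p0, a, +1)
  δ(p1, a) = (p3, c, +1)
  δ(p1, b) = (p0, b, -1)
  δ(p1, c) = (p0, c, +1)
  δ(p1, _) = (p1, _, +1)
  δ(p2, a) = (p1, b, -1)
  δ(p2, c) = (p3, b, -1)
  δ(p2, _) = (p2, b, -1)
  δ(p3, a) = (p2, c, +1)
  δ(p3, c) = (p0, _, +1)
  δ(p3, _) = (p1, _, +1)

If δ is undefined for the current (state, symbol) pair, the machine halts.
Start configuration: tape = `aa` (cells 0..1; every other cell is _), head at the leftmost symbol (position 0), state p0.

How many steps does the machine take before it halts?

13

state=p0 head=0 tape=_[a]a_   (p0,a)→(p0,c,-1)
state=p0 head=-1 tape=[_]ca_   (p0,_)→(p0,a,+1)
state=p0 head=0 tape=a[c]a_   (p0,c)→(p3,c,+1)
state=p3 head=1 tape=ac[a]_   (p3,a)→(p2,c,+1)
state=p2 head=2 tape=acc[_]   (p2,_)→(p2,b,-1)
state=p2 head=1 tape=ac[c]b   (p2,c)→(p3,b,-1)
state=p3 head=0 tape=a[c]bb   (p3,c)→(p0,_,+1)
state=p0 head=1 tape=a_[b]b   (p0,b)→(p1,b,-1)
state=p1 head=0 tape=a[_]bb   (p1,_)→(p1,_,+1)
state=p1 head=1 tape=a_[b]b   (p1,b)→(p0,b,-1)
state=p0 head=0 tape=a[_]bb   (p0,_)→(p0,a,+1)
state=p0 head=1 tape=aa[b]b   (p0,b)→(p1,b,-1)
state=p1 head=0 tape=a[a]bb   (p1,a)→(p3,c,+1)
state=p3 head=1 tape=ac[b]b
M halts after 13 transitions.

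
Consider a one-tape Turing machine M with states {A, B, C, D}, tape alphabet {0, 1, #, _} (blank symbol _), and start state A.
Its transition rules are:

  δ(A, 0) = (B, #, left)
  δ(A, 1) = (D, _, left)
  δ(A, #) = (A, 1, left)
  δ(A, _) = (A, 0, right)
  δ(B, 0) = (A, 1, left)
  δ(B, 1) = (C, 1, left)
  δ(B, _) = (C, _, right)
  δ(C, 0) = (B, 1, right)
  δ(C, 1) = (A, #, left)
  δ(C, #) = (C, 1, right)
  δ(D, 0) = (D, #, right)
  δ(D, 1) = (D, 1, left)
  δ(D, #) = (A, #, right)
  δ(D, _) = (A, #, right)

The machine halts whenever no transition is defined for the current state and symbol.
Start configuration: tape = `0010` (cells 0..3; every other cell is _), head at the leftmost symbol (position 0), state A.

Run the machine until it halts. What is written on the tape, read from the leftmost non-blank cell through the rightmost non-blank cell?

##110

state=A head=0 tape=_[0]010   (A,0)→(B,#,left)
state=B head=-1 tape=[_]#010   (B,_)→(C,_,right)
state=C head=0 tape=_[#]010   (C,#)→(C,1,right)
state=C head=1 tape=_1[0]10   (C,0)→(B,1,right)
state=B head=2 tape=_11[1]0   (B,1)→(C,1,left)
state=C head=1 tape=_1[1]10   (C,1)→(A,#,left)
state=A head=0 tape=_[1]#10   (A,1)→(D,_,left)
state=D head=-1 tape=[_]_#10   (D,_)→(A,#,right)
state=A head=0 tape=#[_]#10   (A,_)→(A,0,right)
state=A head=1 tape=#0[#]10   (A,#)→(A,1,left)
state=A head=0 tape=#[0]110   (A,0)→(B,#,left)
state=B head=-1 tape=[#]#110
The non-blank tape span at halt is ##110.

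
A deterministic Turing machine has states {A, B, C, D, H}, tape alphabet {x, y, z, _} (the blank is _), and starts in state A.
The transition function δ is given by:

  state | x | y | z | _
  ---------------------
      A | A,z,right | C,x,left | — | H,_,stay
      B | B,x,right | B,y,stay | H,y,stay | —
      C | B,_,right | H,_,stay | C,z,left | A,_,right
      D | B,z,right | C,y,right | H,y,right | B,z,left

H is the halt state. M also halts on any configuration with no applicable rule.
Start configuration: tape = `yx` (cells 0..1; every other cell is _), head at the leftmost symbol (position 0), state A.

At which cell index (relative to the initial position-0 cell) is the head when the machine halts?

2

state=A head=0 tape=_[y]x_   (A,y)→(C,x,left)
state=C head=-1 tape=[_]xx_   (C,_)→(A,_,right)
state=A head=0 tape=_[x]x_   (A,x)→(A,z,right)
state=A head=1 tape=_z[x]_   (A,x)→(A,z,right)
state=A head=2 tape=_zz[_]   (A,_)→(H,_,stay)
state=H head=2 tape=_zz[_]
At halt the head is at cell 2.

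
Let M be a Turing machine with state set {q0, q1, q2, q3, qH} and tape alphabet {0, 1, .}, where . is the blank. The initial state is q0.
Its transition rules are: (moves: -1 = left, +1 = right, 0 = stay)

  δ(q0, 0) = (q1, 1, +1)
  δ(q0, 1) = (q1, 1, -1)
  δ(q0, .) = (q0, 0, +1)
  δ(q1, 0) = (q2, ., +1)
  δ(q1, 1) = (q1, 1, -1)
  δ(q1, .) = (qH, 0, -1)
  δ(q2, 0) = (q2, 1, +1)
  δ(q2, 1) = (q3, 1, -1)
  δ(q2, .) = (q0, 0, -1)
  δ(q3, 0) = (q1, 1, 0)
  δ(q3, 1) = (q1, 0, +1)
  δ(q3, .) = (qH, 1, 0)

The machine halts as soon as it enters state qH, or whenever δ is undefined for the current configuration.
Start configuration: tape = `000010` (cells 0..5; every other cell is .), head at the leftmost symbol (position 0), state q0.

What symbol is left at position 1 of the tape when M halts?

q0 | [0]00010   read 0 → write 1, move +1, go to q1
q1 | 1[0]0010   read 0 → write ., move +1, go to q2
q2 | 1.[0]010   read 0 → write 1, move +1, go to q2
q2 | 1.1[0]10   read 0 → write 1, move +1, go to q2
q2 | 1.11[1]0   read 1 → write 1, move -1, go to q3
q3 | 1.1[1]10   read 1 → write 0, move +1, go to q1
q1 | 1.10[1]0   read 1 → write 1, move -1, go to q1
q1 | 1.1[0]10   read 0 → write ., move +1, go to q2
q2 | 1.1.[1]0   read 1 → write 1, move -1, go to q3
q3 | 1.1[.]10   read . → write 1, move 0, go to qH
qH | 1.1[1]10
Cell 1 holds . when M halts.

.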